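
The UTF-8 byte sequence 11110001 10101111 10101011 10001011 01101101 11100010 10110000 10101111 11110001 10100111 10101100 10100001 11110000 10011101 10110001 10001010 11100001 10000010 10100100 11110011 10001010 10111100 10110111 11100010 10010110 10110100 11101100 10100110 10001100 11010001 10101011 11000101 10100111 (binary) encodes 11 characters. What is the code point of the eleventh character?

U+0167

Offset 0: leading byte 0xF1 = 11110001 → 4-byte char #1 = F1 AF AB 8B.
Offset 4: leading byte 0x6D = 01101101 → 1-byte char #2 = 6D.
Offset 5: leading byte 0xE2 = 11100010 → 3-byte char #3 = E2 B0 AF.
Offset 8: leading byte 0xF1 = 11110001 → 4-byte char #4 = F1 A7 AC A1.
Offset 12: leading byte 0xF0 = 11110000 → 4-byte char #5 = F0 9D B1 8A.
Offset 16: leading byte 0xE1 = 11100001 → 3-byte char #6 = E1 82 A4.
Offset 19: leading byte 0xF3 = 11110011 → 4-byte char #7 = F3 8A BC B7.
Offset 23: leading byte 0xE2 = 11100010 → 3-byte char #8 = E2 96 B4.
Offset 26: leading byte 0xEC = 11101100 → 3-byte char #9 = EC A6 8C.
Offset 29: leading byte 0xD1 = 11010001 → 2-byte char #10 = D1 AB.
Offset 31: leading byte 0xC5 = 11000101 → 2-byte char #11 = C5 A7.
Leading byte 0xC5 = 11000101 matches 110xxxxx → 2-byte sequence.
Byte 1: 0xC5 = 11000101, payload 00101 (5 bits).
Byte 2: 0xA7 = 10100111 (10xxxxxx ✓), payload 100111.
Concatenate: 00101100111 = 0x167 (11 bits → U+0167).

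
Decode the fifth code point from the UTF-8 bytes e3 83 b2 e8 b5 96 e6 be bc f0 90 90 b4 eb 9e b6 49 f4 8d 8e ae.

U+B7B6

Offset 0: leading byte 0xE3 = 11100011 → 3-byte char #1 = E3 83 B2.
Offset 3: leading byte 0xE8 = 11101000 → 3-byte char #2 = E8 B5 96.
Offset 6: leading byte 0xE6 = 11100110 → 3-byte char #3 = E6 BE BC.
Offset 9: leading byte 0xF0 = 11110000 → 4-byte char #4 = F0 90 90 B4.
Offset 13: leading byte 0xEB = 11101011 → 3-byte char #5 = EB 9E B6.
Leading byte 0xEB = 11101011 matches 1110xxxx → 3-byte sequence.
Byte 1: 0xEB = 11101011, payload 1011 (4 bits).
Byte 2: 0x9E = 10011110 (10xxxxxx ✓), payload 011110.
Byte 3: 0xB6 = 10110110 (10xxxxxx ✓), payload 110110.
Concatenate: 1011011110110110 = 0xB7B6 (16 bits → U+B7B6).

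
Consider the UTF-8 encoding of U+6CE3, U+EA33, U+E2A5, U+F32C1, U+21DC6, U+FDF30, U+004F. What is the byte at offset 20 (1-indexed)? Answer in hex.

1-indexed offset 20 is 0-indexed offset 19.
U+6CE3 → 3-byte form E6 B3 A3 at offsets 0–2.
U+EA33 → 3-byte form EE A8 B3 at offsets 3–5.
U+E2A5 → 3-byte form EE 8A A5 at offsets 6–8.
U+F32C1 → 4-byte form F3 B3 8B 81 at offsets 9–12.
U+21DC6 → 4-byte form F0 A1 B7 86 at offsets 13–16.
U+FDF30 → 4-byte form F3 BD BC B0 at offsets 17–20.
Offset 19 falls in char 6's range; it's byte 3 of F3 BD BC B0 = 0xBC.

0xBC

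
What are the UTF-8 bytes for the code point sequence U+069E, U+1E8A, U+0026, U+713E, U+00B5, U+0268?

U+069E: 2-byte form → DA 9E.
U+1E8A: 3-byte form → E1 BA 8A.
U+0026: 1-byte form → 26.
U+713E: 3-byte form → E7 84 BE.
U+00B5: 2-byte form → C2 B5.
U+0268: 2-byte form → C9 A8.
Concatenated (13 bytes): DA 9E E1 BA 8A 26 E7 84 BE C2 B5 C9 A8.

DA 9E E1 BA 8A 26 E7 84 BE C2 B5 C9 A8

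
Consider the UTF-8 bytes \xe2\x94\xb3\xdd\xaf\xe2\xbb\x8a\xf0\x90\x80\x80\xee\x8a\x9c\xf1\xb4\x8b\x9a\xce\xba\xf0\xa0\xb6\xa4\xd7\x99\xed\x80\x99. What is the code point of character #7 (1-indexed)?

U+03BA

Offset 0: leading byte 0xE2 = 11100010 → 3-byte char #1 = E2 94 B3.
Offset 3: leading byte 0xDD = 11011101 → 2-byte char #2 = DD AF.
Offset 5: leading byte 0xE2 = 11100010 → 3-byte char #3 = E2 BB 8A.
Offset 8: leading byte 0xF0 = 11110000 → 4-byte char #4 = F0 90 80 80.
Offset 12: leading byte 0xEE = 11101110 → 3-byte char #5 = EE 8A 9C.
Offset 15: leading byte 0xF1 = 11110001 → 4-byte char #6 = F1 B4 8B 9A.
Offset 19: leading byte 0xCE = 11001110 → 2-byte char #7 = CE BA.
Leading byte 0xCE = 11001110 matches 110xxxxx → 2-byte sequence.
Byte 1: 0xCE = 11001110, payload 01110 (5 bits).
Byte 2: 0xBA = 10111010 (10xxxxxx ✓), payload 111010.
Concatenate: 01110111010 = 0x3BA (11 bits → U+03BA).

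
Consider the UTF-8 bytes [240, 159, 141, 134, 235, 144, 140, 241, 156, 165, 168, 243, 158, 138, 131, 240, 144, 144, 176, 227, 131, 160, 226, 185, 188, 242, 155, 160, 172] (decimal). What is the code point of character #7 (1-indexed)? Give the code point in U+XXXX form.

U+2E7C

Offset 0: leading byte 0xF0 = 11110000 → 4-byte char #1 = F0 9F 8D 86.
Offset 4: leading byte 0xEB = 11101011 → 3-byte char #2 = EB 90 8C.
Offset 7: leading byte 0xF1 = 11110001 → 4-byte char #3 = F1 9C A5 A8.
Offset 11: leading byte 0xF3 = 11110011 → 4-byte char #4 = F3 9E 8A 83.
Offset 15: leading byte 0xF0 = 11110000 → 4-byte char #5 = F0 90 90 B0.
Offset 19: leading byte 0xE3 = 11100011 → 3-byte char #6 = E3 83 A0.
Offset 22: leading byte 0xE2 = 11100010 → 3-byte char #7 = E2 B9 BC.
Leading byte 0xE2 = 11100010 matches 1110xxxx → 3-byte sequence.
Byte 1: 0xE2 = 11100010, payload 0010 (4 bits).
Byte 2: 0xB9 = 10111001 (10xxxxxx ✓), payload 111001.
Byte 3: 0xBC = 10111100 (10xxxxxx ✓), payload 111100.
Concatenate: 0010111001111100 = 0x2E7C (16 bits → U+2E7C).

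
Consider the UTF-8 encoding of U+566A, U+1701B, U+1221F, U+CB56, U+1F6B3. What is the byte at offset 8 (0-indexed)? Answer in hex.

0x92

U+566A → 3-byte form E5 99 AA at offsets 0–2.
U+1701B → 4-byte form F0 97 80 9B at offsets 3–6.
U+1221F → 4-byte form F0 92 88 9F at offsets 7–10.
Offset 8 falls in char 3's range; it's byte 2 of F0 92 88 9F = 0x92.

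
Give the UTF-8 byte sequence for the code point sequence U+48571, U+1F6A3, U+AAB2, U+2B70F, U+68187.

U+48571: 4-byte form → F1 88 95 B1.
U+1F6A3: 4-byte form → F0 9F 9A A3.
U+AAB2: 3-byte form → EA AA B2.
U+2B70F: 4-byte form → F0 AB 9C 8F.
U+68187: 4-byte form → F1 A8 86 87.
Concatenated (19 bytes): F1 88 95 B1 F0 9F 9A A3 EA AA B2 F0 AB 9C 8F F1 A8 86 87.

F1 88 95 B1 F0 9F 9A A3 EA AA B2 F0 AB 9C 8F F1 A8 86 87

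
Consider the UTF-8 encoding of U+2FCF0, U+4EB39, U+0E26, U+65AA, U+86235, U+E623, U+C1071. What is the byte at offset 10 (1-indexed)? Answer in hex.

1-indexed offset 10 is 0-indexed offset 9.
U+2FCF0 → 4-byte form F0 AF B3 B0 at offsets 0–3.
U+4EB39 → 4-byte form F1 8E AC B9 at offsets 4–7.
U+0E26 → 3-byte form E0 B8 A6 at offsets 8–10.
Offset 9 falls in char 3's range; it's byte 2 of E0 B8 A6 = 0xB8.

0xB8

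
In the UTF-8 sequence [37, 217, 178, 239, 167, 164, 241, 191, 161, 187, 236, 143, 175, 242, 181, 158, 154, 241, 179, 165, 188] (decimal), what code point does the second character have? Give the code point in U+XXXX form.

Offset 0: leading byte 0x25 = 00100101 → 1-byte char #1 = 25.
Offset 1: leading byte 0xD9 = 11011001 → 2-byte char #2 = D9 B2.
Leading byte 0xD9 = 11011001 matches 110xxxxx → 2-byte sequence.
Byte 1: 0xD9 = 11011001, payload 11001 (5 bits).
Byte 2: 0xB2 = 10110010 (10xxxxxx ✓), payload 110010.
Concatenate: 11001110010 = 0x672 (11 bits → U+0672).

U+0672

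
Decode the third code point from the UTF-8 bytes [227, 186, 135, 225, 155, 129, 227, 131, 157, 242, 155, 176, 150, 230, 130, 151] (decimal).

U+30DD

Offset 0: leading byte 0xE3 = 11100011 → 3-byte char #1 = E3 BA 87.
Offset 3: leading byte 0xE1 = 11100001 → 3-byte char #2 = E1 9B 81.
Offset 6: leading byte 0xE3 = 11100011 → 3-byte char #3 = E3 83 9D.
Leading byte 0xE3 = 11100011 matches 1110xxxx → 3-byte sequence.
Byte 1: 0xE3 = 11100011, payload 0011 (4 bits).
Byte 2: 0x83 = 10000011 (10xxxxxx ✓), payload 000011.
Byte 3: 0x9D = 10011101 (10xxxxxx ✓), payload 011101.
Concatenate: 0011000011011101 = 0x30DD (16 bits → U+30DD).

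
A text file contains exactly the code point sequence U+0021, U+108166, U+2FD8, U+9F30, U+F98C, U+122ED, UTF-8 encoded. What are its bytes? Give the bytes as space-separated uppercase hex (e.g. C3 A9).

U+0021: 1-byte form → 21.
U+108166: 4-byte form → F4 88 85 A6.
U+2FD8: 3-byte form → E2 BF 98.
U+9F30: 3-byte form → E9 BC B0.
U+F98C: 3-byte form → EF A6 8C.
U+122ED: 4-byte form → F0 92 8B AD.
Concatenated (18 bytes): 21 F4 88 85 A6 E2 BF 98 E9 BC B0 EF A6 8C F0 92 8B AD.

21 F4 88 85 A6 E2 BF 98 E9 BC B0 EF A6 8C F0 92 8B AD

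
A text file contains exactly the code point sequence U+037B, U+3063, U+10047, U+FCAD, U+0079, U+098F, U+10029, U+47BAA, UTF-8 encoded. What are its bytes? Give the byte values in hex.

CD BB E3 81 A3 F0 90 81 87 EF B2 AD 79 E0 A6 8F F0 90 80 A9 F1 87 AE AA

U+037B: 2-byte form → CD BB.
U+3063: 3-byte form → E3 81 A3.
U+10047: 4-byte form → F0 90 81 87.
U+FCAD: 3-byte form → EF B2 AD.
U+0079: 1-byte form → 79.
U+098F: 3-byte form → E0 A6 8F.
U+10029: 4-byte form → F0 90 80 A9.
U+47BAA: 4-byte form → F1 87 AE AA.
Concatenated (24 bytes): CD BB E3 81 A3 F0 90 81 87 EF B2 AD 79 E0 A6 8F F0 90 80 A9 F1 87 AE AA.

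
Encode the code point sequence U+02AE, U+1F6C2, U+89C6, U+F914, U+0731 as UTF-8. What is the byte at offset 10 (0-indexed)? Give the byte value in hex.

0xA4

U+02AE → 2-byte form CA AE at offsets 0–1.
U+1F6C2 → 4-byte form F0 9F 9B 82 at offsets 2–5.
U+89C6 → 3-byte form E8 A7 86 at offsets 6–8.
U+F914 → 3-byte form EF A4 94 at offsets 9–11.
Offset 10 falls in char 4's range; it's byte 2 of EF A4 94 = 0xA4.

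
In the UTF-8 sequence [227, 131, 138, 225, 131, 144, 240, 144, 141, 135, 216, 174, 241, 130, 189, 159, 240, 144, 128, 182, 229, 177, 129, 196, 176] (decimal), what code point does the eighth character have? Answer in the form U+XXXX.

U+0130

Offset 0: leading byte 0xE3 = 11100011 → 3-byte char #1 = E3 83 8A.
Offset 3: leading byte 0xE1 = 11100001 → 3-byte char #2 = E1 83 90.
Offset 6: leading byte 0xF0 = 11110000 → 4-byte char #3 = F0 90 8D 87.
Offset 10: leading byte 0xD8 = 11011000 → 2-byte char #4 = D8 AE.
Offset 12: leading byte 0xF1 = 11110001 → 4-byte char #5 = F1 82 BD 9F.
Offset 16: leading byte 0xF0 = 11110000 → 4-byte char #6 = F0 90 80 B6.
Offset 20: leading byte 0xE5 = 11100101 → 3-byte char #7 = E5 B1 81.
Offset 23: leading byte 0xC4 = 11000100 → 2-byte char #8 = C4 B0.
Leading byte 0xC4 = 11000100 matches 110xxxxx → 2-byte sequence.
Byte 1: 0xC4 = 11000100, payload 00100 (5 bits).
Byte 2: 0xB0 = 10110000 (10xxxxxx ✓), payload 110000.
Concatenate: 00100110000 = 0x130 (11 bits → U+0130).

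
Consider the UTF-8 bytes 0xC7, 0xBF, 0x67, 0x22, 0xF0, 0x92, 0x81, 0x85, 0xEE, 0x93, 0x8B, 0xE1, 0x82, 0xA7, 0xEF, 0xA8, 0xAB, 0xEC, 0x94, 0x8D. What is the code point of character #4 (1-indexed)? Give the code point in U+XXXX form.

Offset 0: leading byte 0xC7 = 11000111 → 2-byte char #1 = C7 BF.
Offset 2: leading byte 0x67 = 01100111 → 1-byte char #2 = 67.
Offset 3: leading byte 0x22 = 00100010 → 1-byte char #3 = 22.
Offset 4: leading byte 0xF0 = 11110000 → 4-byte char #4 = F0 92 81 85.
Leading byte 0xF0 = 11110000 matches 11110xxx → 4-byte sequence.
Byte 1: 0xF0 = 11110000, payload 000 (3 bits).
Byte 2: 0x92 = 10010010 (10xxxxxx ✓), payload 010010.
Byte 3: 0x81 = 10000001 (10xxxxxx ✓), payload 000001.
Byte 4: 0x85 = 10000101 (10xxxxxx ✓), payload 000101.
Concatenate: 000010010000001000101 = 0x12045 (21 bits → U+12045).

U+12045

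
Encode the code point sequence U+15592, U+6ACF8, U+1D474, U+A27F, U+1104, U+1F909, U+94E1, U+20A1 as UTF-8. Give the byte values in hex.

F0 95 96 92 F1 AA B3 B8 F0 9D 91 B4 EA 89 BF E1 84 84 F0 9F A4 89 E9 93 A1 E2 82 A1

U+15592: 4-byte form → F0 95 96 92.
U+6ACF8: 4-byte form → F1 AA B3 B8.
U+1D474: 4-byte form → F0 9D 91 B4.
U+A27F: 3-byte form → EA 89 BF.
U+1104: 3-byte form → E1 84 84.
U+1F909: 4-byte form → F0 9F A4 89.
U+94E1: 3-byte form → E9 93 A1.
U+20A1: 3-byte form → E2 82 A1.
Concatenated (28 bytes): F0 95 96 92 F1 AA B3 B8 F0 9D 91 B4 EA 89 BF E1 84 84 F0 9F A4 89 E9 93 A1 E2 82 A1.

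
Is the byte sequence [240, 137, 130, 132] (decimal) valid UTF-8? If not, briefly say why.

invalid (overlong encoding)

Leading byte 0xF0 = 11110000 → 4-byte form.
Continuation bytes all match 10xxxxxx. Payload decodes to 0x9084.
But 0x9084 < 0x10000, the minimum for a 4-byte sequence — this is an overlong encoding.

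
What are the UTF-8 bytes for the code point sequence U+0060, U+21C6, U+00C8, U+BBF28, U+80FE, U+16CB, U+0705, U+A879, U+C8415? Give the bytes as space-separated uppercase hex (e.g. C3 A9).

60 E2 87 86 C3 88 F2 BB BC A8 E8 83 BE E1 9B 8B DC 85 EA A1 B9 F3 88 90 95

U+0060: 1-byte form → 60.
U+21C6: 3-byte form → E2 87 86.
U+00C8: 2-byte form → C3 88.
U+BBF28: 4-byte form → F2 BB BC A8.
U+80FE: 3-byte form → E8 83 BE.
U+16CB: 3-byte form → E1 9B 8B.
U+0705: 2-byte form → DC 85.
U+A879: 3-byte form → EA A1 B9.
U+C8415: 4-byte form → F3 88 90 95.
Concatenated (25 bytes): 60 E2 87 86 C3 88 F2 BB BC A8 E8 83 BE E1 9B 8B DC 85 EA A1 B9 F3 88 90 95.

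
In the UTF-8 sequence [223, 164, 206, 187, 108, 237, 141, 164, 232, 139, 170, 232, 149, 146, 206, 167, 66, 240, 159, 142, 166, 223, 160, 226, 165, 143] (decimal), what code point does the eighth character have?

U+0042

Offset 0: leading byte 0xDF = 11011111 → 2-byte char #1 = DF A4.
Offset 2: leading byte 0xCE = 11001110 → 2-byte char #2 = CE BB.
Offset 4: leading byte 0x6C = 01101100 → 1-byte char #3 = 6C.
Offset 5: leading byte 0xED = 11101101 → 3-byte char #4 = ED 8D A4.
Offset 8: leading byte 0xE8 = 11101000 → 3-byte char #5 = E8 8B AA.
Offset 11: leading byte 0xE8 = 11101000 → 3-byte char #6 = E8 95 92.
Offset 14: leading byte 0xCE = 11001110 → 2-byte char #7 = CE A7.
Offset 16: leading byte 0x42 = 01000010 → 1-byte char #8 = 42.
Leading byte 0x42 = 01000010 matches 0xxxxxxx → 1-byte sequence.
Byte 1: 0x42 = 01000010, payload 1000010 (7 bits).
Concatenate: 1000010 = 0x42 (7 bits → U+0042).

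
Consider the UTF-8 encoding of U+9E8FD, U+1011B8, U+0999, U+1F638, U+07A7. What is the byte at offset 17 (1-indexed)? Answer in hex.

0xA7

1-indexed offset 17 is 0-indexed offset 16.
U+9E8FD → 4-byte form F2 9E A3 BD at offsets 0–3.
U+1011B8 → 4-byte form F4 81 86 B8 at offsets 4–7.
U+0999 → 3-byte form E0 A6 99 at offsets 8–10.
U+1F638 → 4-byte form F0 9F 98 B8 at offsets 11–14.
U+07A7 → 2-byte form DE A7 at offsets 15–16.
Offset 16 falls in char 5's range; it's byte 2 of DE A7 = 0xA7.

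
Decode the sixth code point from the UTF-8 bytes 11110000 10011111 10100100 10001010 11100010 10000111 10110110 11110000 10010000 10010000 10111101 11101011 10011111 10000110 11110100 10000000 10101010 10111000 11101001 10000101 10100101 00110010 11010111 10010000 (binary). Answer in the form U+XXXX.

U+9165

Offset 0: leading byte 0xF0 = 11110000 → 4-byte char #1 = F0 9F A4 8A.
Offset 4: leading byte 0xE2 = 11100010 → 3-byte char #2 = E2 87 B6.
Offset 7: leading byte 0xF0 = 11110000 → 4-byte char #3 = F0 90 90 BD.
Offset 11: leading byte 0xEB = 11101011 → 3-byte char #4 = EB 9F 86.
Offset 14: leading byte 0xF4 = 11110100 → 4-byte char #5 = F4 80 AA B8.
Offset 18: leading byte 0xE9 = 11101001 → 3-byte char #6 = E9 85 A5.
Leading byte 0xE9 = 11101001 matches 1110xxxx → 3-byte sequence.
Byte 1: 0xE9 = 11101001, payload 1001 (4 bits).
Byte 2: 0x85 = 10000101 (10xxxxxx ✓), payload 000101.
Byte 3: 0xA5 = 10100101 (10xxxxxx ✓), payload 100101.
Concatenate: 1001000101100101 = 0x9165 (16 bits → U+9165).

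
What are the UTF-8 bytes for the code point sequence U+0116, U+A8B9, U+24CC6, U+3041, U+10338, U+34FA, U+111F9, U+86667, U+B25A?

C4 96 EA A2 B9 F0 A4 B3 86 E3 81 81 F0 90 8C B8 E3 93 BA F0 91 87 B9 F2 86 99 A7 EB 89 9A

U+0116: 2-byte form → C4 96.
U+A8B9: 3-byte form → EA A2 B9.
U+24CC6: 4-byte form → F0 A4 B3 86.
U+3041: 3-byte form → E3 81 81.
U+10338: 4-byte form → F0 90 8C B8.
U+34FA: 3-byte form → E3 93 BA.
U+111F9: 4-byte form → F0 91 87 B9.
U+86667: 4-byte form → F2 86 99 A7.
U+B25A: 3-byte form → EB 89 9A.
Concatenated (30 bytes): C4 96 EA A2 B9 F0 A4 B3 86 E3 81 81 F0 90 8C B8 E3 93 BA F0 91 87 B9 F2 86 99 A7 EB 89 9A.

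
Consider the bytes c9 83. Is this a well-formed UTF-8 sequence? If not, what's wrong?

Leading byte 0xC9 = 11001001 → 2-byte form.
Continuation bytes 0x83=10000011 all match 10xxxxxx.
Decoded value 0x243 is ≥ 0x80 (shortest form) and not a surrogate.

valid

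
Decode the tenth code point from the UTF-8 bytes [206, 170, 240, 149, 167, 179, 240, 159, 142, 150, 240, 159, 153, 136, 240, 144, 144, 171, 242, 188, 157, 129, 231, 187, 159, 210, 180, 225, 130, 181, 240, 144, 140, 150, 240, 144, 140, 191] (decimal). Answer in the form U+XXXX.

U+10316

Offset 0: leading byte 0xCE = 11001110 → 2-byte char #1 = CE AA.
Offset 2: leading byte 0xF0 = 11110000 → 4-byte char #2 = F0 95 A7 B3.
Offset 6: leading byte 0xF0 = 11110000 → 4-byte char #3 = F0 9F 8E 96.
Offset 10: leading byte 0xF0 = 11110000 → 4-byte char #4 = F0 9F 99 88.
Offset 14: leading byte 0xF0 = 11110000 → 4-byte char #5 = F0 90 90 AB.
Offset 18: leading byte 0xF2 = 11110010 → 4-byte char #6 = F2 BC 9D 81.
Offset 22: leading byte 0xE7 = 11100111 → 3-byte char #7 = E7 BB 9F.
Offset 25: leading byte 0xD2 = 11010010 → 2-byte char #8 = D2 B4.
Offset 27: leading byte 0xE1 = 11100001 → 3-byte char #9 = E1 82 B5.
Offset 30: leading byte 0xF0 = 11110000 → 4-byte char #10 = F0 90 8C 96.
Leading byte 0xF0 = 11110000 matches 11110xxx → 4-byte sequence.
Byte 1: 0xF0 = 11110000, payload 000 (3 bits).
Byte 2: 0x90 = 10010000 (10xxxxxx ✓), payload 010000.
Byte 3: 0x8C = 10001100 (10xxxxxx ✓), payload 001100.
Byte 4: 0x96 = 10010110 (10xxxxxx ✓), payload 010110.
Concatenate: 000010000001100010110 = 0x10316 (21 bits → U+10316).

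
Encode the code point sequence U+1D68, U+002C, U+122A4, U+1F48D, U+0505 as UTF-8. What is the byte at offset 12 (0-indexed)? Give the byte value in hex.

U+1D68 → 3-byte form E1 B5 A8 at offsets 0–2.
U+002C → 1-byte form 2C at offsets 3–3.
U+122A4 → 4-byte form F0 92 8A A4 at offsets 4–7.
U+1F48D → 4-byte form F0 9F 92 8D at offsets 8–11.
U+0505 → 2-byte form D4 85 at offsets 12–13.
Offset 12 falls in char 5's range; it's byte 1 of D4 85 = 0xD4.

0xD4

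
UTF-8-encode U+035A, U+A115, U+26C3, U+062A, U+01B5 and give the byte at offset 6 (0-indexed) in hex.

0x9B

U+035A → 2-byte form CD 9A at offsets 0–1.
U+A115 → 3-byte form EA 84 95 at offsets 2–4.
U+26C3 → 3-byte form E2 9B 83 at offsets 5–7.
Offset 6 falls in char 3's range; it's byte 2 of E2 9B 83 = 0x9B.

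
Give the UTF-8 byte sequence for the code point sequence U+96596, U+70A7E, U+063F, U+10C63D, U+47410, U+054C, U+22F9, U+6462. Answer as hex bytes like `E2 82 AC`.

F2 96 96 96 F1 B0 A9 BE D8 BF F4 8C 98 BD F1 87 90 90 D5 8C E2 8B B9 E6 91 A2

U+96596: 4-byte form → F2 96 96 96.
U+70A7E: 4-byte form → F1 B0 A9 BE.
U+063F: 2-byte form → D8 BF.
U+10C63D: 4-byte form → F4 8C 98 BD.
U+47410: 4-byte form → F1 87 90 90.
U+054C: 2-byte form → D5 8C.
U+22F9: 3-byte form → E2 8B B9.
U+6462: 3-byte form → E6 91 A2.
Concatenated (26 bytes): F2 96 96 96 F1 B0 A9 BE D8 BF F4 8C 98 BD F1 87 90 90 D5 8C E2 8B B9 E6 91 A2.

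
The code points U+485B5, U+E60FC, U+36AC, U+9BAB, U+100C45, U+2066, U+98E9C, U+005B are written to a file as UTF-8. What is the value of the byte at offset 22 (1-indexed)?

0xF2

1-indexed offset 22 is 0-indexed offset 21.
U+485B5 → 4-byte form F1 88 96 B5 at offsets 0–3.
U+E60FC → 4-byte form F3 A6 83 BC at offsets 4–7.
U+36AC → 3-byte form E3 9A AC at offsets 8–10.
U+9BAB → 3-byte form E9 AE AB at offsets 11–13.
U+100C45 → 4-byte form F4 80 B1 85 at offsets 14–17.
U+2066 → 3-byte form E2 81 A6 at offsets 18–20.
U+98E9C → 4-byte form F2 98 BA 9C at offsets 21–24.
Offset 21 falls in char 7's range; it's byte 1 of F2 98 BA 9C = 0xF2.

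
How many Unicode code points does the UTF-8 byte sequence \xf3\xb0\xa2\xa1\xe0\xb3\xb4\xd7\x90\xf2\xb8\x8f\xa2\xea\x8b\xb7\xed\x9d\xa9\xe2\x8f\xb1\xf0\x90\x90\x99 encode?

8

Byte at offset 0: 0xF3 = 11110011 → 4-byte char (#1). Advance 4.
Byte at offset 4: 0xE0 = 11100000 → 3-byte char (#2). Advance 3.
Byte at offset 7: 0xD7 = 11010111 → 2-byte char (#3). Advance 2.
Byte at offset 9: 0xF2 = 11110010 → 4-byte char (#4). Advance 4.
Byte at offset 13: 0xEA = 11101010 → 3-byte char (#5). Advance 3.
Byte at offset 16: 0xED = 11101101 → 3-byte char (#6). Advance 3.
Byte at offset 19: 0xE2 = 11100010 → 3-byte char (#7). Advance 3.
Byte at offset 22: 0xF0 = 11110000 → 4-byte char (#8). Advance 4.
Reached end at offset 26 after 8 code points.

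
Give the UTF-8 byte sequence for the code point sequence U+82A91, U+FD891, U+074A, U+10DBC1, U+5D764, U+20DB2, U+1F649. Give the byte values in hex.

F2 82 AA 91 F3 BD A2 91 DD 8A F4 8D AF 81 F1 9D 9D A4 F0 A0 B6 B2 F0 9F 99 89

U+82A91: 4-byte form → F2 82 AA 91.
U+FD891: 4-byte form → F3 BD A2 91.
U+074A: 2-byte form → DD 8A.
U+10DBC1: 4-byte form → F4 8D AF 81.
U+5D764: 4-byte form → F1 9D 9D A4.
U+20DB2: 4-byte form → F0 A0 B6 B2.
U+1F649: 4-byte form → F0 9F 99 89.
Concatenated (26 bytes): F2 82 AA 91 F3 BD A2 91 DD 8A F4 8D AF 81 F1 9D 9D A4 F0 A0 B6 B2 F0 9F 99 89.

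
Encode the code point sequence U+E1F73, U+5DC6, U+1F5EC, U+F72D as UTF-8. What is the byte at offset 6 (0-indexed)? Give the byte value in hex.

0x86

U+E1F73 → 4-byte form F3 A1 BD B3 at offsets 0–3.
U+5DC6 → 3-byte form E5 B7 86 at offsets 4–6.
Offset 6 falls in char 2's range; it's byte 3 of E5 B7 86 = 0x86.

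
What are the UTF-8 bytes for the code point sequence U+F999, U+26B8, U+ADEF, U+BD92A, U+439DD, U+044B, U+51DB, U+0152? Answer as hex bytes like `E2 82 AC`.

EF A6 99 E2 9A B8 EA B7 AF F2 BD A4 AA F1 83 A7 9D D1 8B E5 87 9B C5 92

U+F999: 3-byte form → EF A6 99.
U+26B8: 3-byte form → E2 9A B8.
U+ADEF: 3-byte form → EA B7 AF.
U+BD92A: 4-byte form → F2 BD A4 AA.
U+439DD: 4-byte form → F1 83 A7 9D.
U+044B: 2-byte form → D1 8B.
U+51DB: 3-byte form → E5 87 9B.
U+0152: 2-byte form → C5 92.
Concatenated (24 bytes): EF A6 99 E2 9A B8 EA B7 AF F2 BD A4 AA F1 83 A7 9D D1 8B E5 87 9B C5 92.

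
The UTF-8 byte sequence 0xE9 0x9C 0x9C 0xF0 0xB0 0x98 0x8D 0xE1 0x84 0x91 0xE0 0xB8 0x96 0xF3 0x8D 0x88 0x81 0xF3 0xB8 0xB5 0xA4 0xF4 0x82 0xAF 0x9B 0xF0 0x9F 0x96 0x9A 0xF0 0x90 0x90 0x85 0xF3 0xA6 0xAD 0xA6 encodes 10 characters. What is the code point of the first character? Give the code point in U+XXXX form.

U+971C

Offset 0: leading byte 0xE9 = 11101001 → 3-byte char #1 = E9 9C 9C.
Leading byte 0xE9 = 11101001 matches 1110xxxx → 3-byte sequence.
Byte 1: 0xE9 = 11101001, payload 1001 (4 bits).
Byte 2: 0x9C = 10011100 (10xxxxxx ✓), payload 011100.
Byte 3: 0x9C = 10011100 (10xxxxxx ✓), payload 011100.
Concatenate: 1001011100011100 = 0x971C (16 bits → U+971C).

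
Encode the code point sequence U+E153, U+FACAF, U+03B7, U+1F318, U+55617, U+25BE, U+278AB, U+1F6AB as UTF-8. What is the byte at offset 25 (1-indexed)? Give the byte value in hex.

1-indexed offset 25 is 0-indexed offset 24.
U+E153 → 3-byte form EE 85 93 at offsets 0–2.
U+FACAF → 4-byte form F3 BA B2 AF at offsets 3–6.
U+03B7 → 2-byte form CE B7 at offsets 7–8.
U+1F318 → 4-byte form F0 9F 8C 98 at offsets 9–12.
U+55617 → 4-byte form F1 95 98 97 at offsets 13–16.
U+25BE → 3-byte form E2 96 BE at offsets 17–19.
U+278AB → 4-byte form F0 A7 A2 AB at offsets 20–23.
U+1F6AB → 4-byte form F0 9F 9A AB at offsets 24–27.
Offset 24 falls in char 8's range; it's byte 1 of F0 9F 9A AB = 0xF0.

0xF0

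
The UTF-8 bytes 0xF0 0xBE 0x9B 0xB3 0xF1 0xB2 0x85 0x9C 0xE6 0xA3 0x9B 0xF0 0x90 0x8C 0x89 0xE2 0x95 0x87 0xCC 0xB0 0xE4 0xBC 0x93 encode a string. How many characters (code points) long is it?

Byte at offset 0: 0xF0 = 11110000 → 4-byte char (#1). Advance 4.
Byte at offset 4: 0xF1 = 11110001 → 4-byte char (#2). Advance 4.
Byte at offset 8: 0xE6 = 11100110 → 3-byte char (#3). Advance 3.
Byte at offset 11: 0xF0 = 11110000 → 4-byte char (#4). Advance 4.
Byte at offset 15: 0xE2 = 11100010 → 3-byte char (#5). Advance 3.
Byte at offset 18: 0xCC = 11001100 → 2-byte char (#6). Advance 2.
Byte at offset 20: 0xE4 = 11100100 → 3-byte char (#7). Advance 3.
Reached end at offset 23 after 7 code points.

7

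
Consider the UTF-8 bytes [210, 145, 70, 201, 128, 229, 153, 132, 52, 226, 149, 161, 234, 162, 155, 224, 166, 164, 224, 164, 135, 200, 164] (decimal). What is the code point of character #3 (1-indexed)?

U+0240

Offset 0: leading byte 0xD2 = 11010010 → 2-byte char #1 = D2 91.
Offset 2: leading byte 0x46 = 01000110 → 1-byte char #2 = 46.
Offset 3: leading byte 0xC9 = 11001001 → 2-byte char #3 = C9 80.
Leading byte 0xC9 = 11001001 matches 110xxxxx → 2-byte sequence.
Byte 1: 0xC9 = 11001001, payload 01001 (5 bits).
Byte 2: 0x80 = 10000000 (10xxxxxx ✓), payload 000000.
Concatenate: 01001000000 = 0x240 (11 bits → U+0240).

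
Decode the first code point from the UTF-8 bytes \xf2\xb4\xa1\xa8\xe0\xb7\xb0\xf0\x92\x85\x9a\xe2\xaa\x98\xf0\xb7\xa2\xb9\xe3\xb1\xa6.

U+B4868

Offset 0: leading byte 0xF2 = 11110010 → 4-byte char #1 = F2 B4 A1 A8.
Leading byte 0xF2 = 11110010 matches 11110xxx → 4-byte sequence.
Byte 1: 0xF2 = 11110010, payload 010 (3 bits).
Byte 2: 0xB4 = 10110100 (10xxxxxx ✓), payload 110100.
Byte 3: 0xA1 = 10100001 (10xxxxxx ✓), payload 100001.
Byte 4: 0xA8 = 10101000 (10xxxxxx ✓), payload 101000.
Concatenate: 010110100100001101000 = 0xB4868 (21 bits → U+B4868).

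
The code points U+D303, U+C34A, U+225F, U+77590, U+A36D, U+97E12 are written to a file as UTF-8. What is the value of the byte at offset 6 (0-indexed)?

U+D303 → 3-byte form ED 8C 83 at offsets 0–2.
U+C34A → 3-byte form EC 8D 8A at offsets 3–5.
U+225F → 3-byte form E2 89 9F at offsets 6–8.
Offset 6 falls in char 3's range; it's byte 1 of E2 89 9F = 0xE2.

0xE2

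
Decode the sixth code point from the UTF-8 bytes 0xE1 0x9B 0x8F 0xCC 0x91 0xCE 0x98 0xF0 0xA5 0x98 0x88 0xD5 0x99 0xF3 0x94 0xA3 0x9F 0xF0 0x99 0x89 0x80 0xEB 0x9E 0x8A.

U+D48DF

Offset 0: leading byte 0xE1 = 11100001 → 3-byte char #1 = E1 9B 8F.
Offset 3: leading byte 0xCC = 11001100 → 2-byte char #2 = CC 91.
Offset 5: leading byte 0xCE = 11001110 → 2-byte char #3 = CE 98.
Offset 7: leading byte 0xF0 = 11110000 → 4-byte char #4 = F0 A5 98 88.
Offset 11: leading byte 0xD5 = 11010101 → 2-byte char #5 = D5 99.
Offset 13: leading byte 0xF3 = 11110011 → 4-byte char #6 = F3 94 A3 9F.
Leading byte 0xF3 = 11110011 matches 11110xxx → 4-byte sequence.
Byte 1: 0xF3 = 11110011, payload 011 (3 bits).
Byte 2: 0x94 = 10010100 (10xxxxxx ✓), payload 010100.
Byte 3: 0xA3 = 10100011 (10xxxxxx ✓), payload 100011.
Byte 4: 0x9F = 10011111 (10xxxxxx ✓), payload 011111.
Concatenate: 011010100100011011111 = 0xD48DF (21 bits → U+D48DF).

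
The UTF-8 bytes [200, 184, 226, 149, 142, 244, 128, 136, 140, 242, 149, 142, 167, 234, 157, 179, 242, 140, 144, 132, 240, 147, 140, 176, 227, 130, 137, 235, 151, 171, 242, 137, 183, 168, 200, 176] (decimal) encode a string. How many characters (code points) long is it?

11

Byte at offset 0: 0xC8 = 11001000 → 2-byte char (#1). Advance 2.
Byte at offset 2: 0xE2 = 11100010 → 3-byte char (#2). Advance 3.
Byte at offset 5: 0xF4 = 11110100 → 4-byte char (#3). Advance 4.
Byte at offset 9: 0xF2 = 11110010 → 4-byte char (#4). Advance 4.
Byte at offset 13: 0xEA = 11101010 → 3-byte char (#5). Advance 3.
Byte at offset 16: 0xF2 = 11110010 → 4-byte char (#6). Advance 4.
Byte at offset 20: 0xF0 = 11110000 → 4-byte char (#7). Advance 4.
Byte at offset 24: 0xE3 = 11100011 → 3-byte char (#8). Advance 3.
Byte at offset 27: 0xEB = 11101011 → 3-byte char (#9). Advance 3.
Byte at offset 30: 0xF2 = 11110010 → 4-byte char (#10). Advance 4.
Byte at offset 34: 0xC8 = 11001000 → 2-byte char (#11). Advance 2.
Reached end at offset 36 after 11 code points.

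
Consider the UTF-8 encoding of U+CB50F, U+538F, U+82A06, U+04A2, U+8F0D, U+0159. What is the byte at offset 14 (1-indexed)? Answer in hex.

0xE8

1-indexed offset 14 is 0-indexed offset 13.
U+CB50F → 4-byte form F3 8B 94 8F at offsets 0–3.
U+538F → 3-byte form E5 8E 8F at offsets 4–6.
U+82A06 → 4-byte form F2 82 A8 86 at offsets 7–10.
U+04A2 → 2-byte form D2 A2 at offsets 11–12.
U+8F0D → 3-byte form E8 BC 8D at offsets 13–15.
Offset 13 falls in char 5's range; it's byte 1 of E8 BC 8D = 0xE8.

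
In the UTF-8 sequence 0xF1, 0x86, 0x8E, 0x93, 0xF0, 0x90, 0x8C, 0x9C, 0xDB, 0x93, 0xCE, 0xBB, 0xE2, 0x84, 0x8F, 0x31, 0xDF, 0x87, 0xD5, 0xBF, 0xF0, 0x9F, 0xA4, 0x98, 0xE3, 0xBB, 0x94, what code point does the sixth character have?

Offset 0: leading byte 0xF1 = 11110001 → 4-byte char #1 = F1 86 8E 93.
Offset 4: leading byte 0xF0 = 11110000 → 4-byte char #2 = F0 90 8C 9C.
Offset 8: leading byte 0xDB = 11011011 → 2-byte char #3 = DB 93.
Offset 10: leading byte 0xCE = 11001110 → 2-byte char #4 = CE BB.
Offset 12: leading byte 0xE2 = 11100010 → 3-byte char #5 = E2 84 8F.
Offset 15: leading byte 0x31 = 00110001 → 1-byte char #6 = 31.
Leading byte 0x31 = 00110001 matches 0xxxxxxx → 1-byte sequence.
Byte 1: 0x31 = 00110001, payload 0110001 (7 bits).
Concatenate: 0110001 = 0x31 (7 bits → U+0031).

U+0031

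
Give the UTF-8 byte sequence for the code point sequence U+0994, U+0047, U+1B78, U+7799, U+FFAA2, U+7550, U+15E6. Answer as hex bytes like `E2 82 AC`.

U+0994: 3-byte form → E0 A6 94.
U+0047: 1-byte form → 47.
U+1B78: 3-byte form → E1 AD B8.
U+7799: 3-byte form → E7 9E 99.
U+FFAA2: 4-byte form → F3 BF AA A2.
U+7550: 3-byte form → E7 95 90.
U+15E6: 3-byte form → E1 97 A6.
Concatenated (20 bytes): E0 A6 94 47 E1 AD B8 E7 9E 99 F3 BF AA A2 E7 95 90 E1 97 A6.

E0 A6 94 47 E1 AD B8 E7 9E 99 F3 BF AA A2 E7 95 90 E1 97 A6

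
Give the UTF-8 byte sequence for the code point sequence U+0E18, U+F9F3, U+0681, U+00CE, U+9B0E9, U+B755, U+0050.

E0 B8 98 EF A7 B3 DA 81 C3 8E F2 9B 83 A9 EB 9D 95 50

U+0E18: 3-byte form → E0 B8 98.
U+F9F3: 3-byte form → EF A7 B3.
U+0681: 2-byte form → DA 81.
U+00CE: 2-byte form → C3 8E.
U+9B0E9: 4-byte form → F2 9B 83 A9.
U+B755: 3-byte form → EB 9D 95.
U+0050: 1-byte form → 50.
Concatenated (18 bytes): E0 B8 98 EF A7 B3 DA 81 C3 8E F2 9B 83 A9 EB 9D 95 50.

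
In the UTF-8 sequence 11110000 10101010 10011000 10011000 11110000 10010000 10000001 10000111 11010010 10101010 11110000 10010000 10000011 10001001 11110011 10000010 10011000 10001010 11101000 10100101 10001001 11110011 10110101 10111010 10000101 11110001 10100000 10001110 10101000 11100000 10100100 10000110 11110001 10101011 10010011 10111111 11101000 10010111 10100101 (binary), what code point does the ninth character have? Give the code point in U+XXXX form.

U+0906

Offset 0: leading byte 0xF0 = 11110000 → 4-byte char #1 = F0 AA 98 98.
Offset 4: leading byte 0xF0 = 11110000 → 4-byte char #2 = F0 90 81 87.
Offset 8: leading byte 0xD2 = 11010010 → 2-byte char #3 = D2 AA.
Offset 10: leading byte 0xF0 = 11110000 → 4-byte char #4 = F0 90 83 89.
Offset 14: leading byte 0xF3 = 11110011 → 4-byte char #5 = F3 82 98 8A.
Offset 18: leading byte 0xE8 = 11101000 → 3-byte char #6 = E8 A5 89.
Offset 21: leading byte 0xF3 = 11110011 → 4-byte char #7 = F3 B5 BA 85.
Offset 25: leading byte 0xF1 = 11110001 → 4-byte char #8 = F1 A0 8E A8.
Offset 29: leading byte 0xE0 = 11100000 → 3-byte char #9 = E0 A4 86.
Leading byte 0xE0 = 11100000 matches 1110xxxx → 3-byte sequence.
Byte 1: 0xE0 = 11100000, payload 0000 (4 bits).
Byte 2: 0xA4 = 10100100 (10xxxxxx ✓), payload 100100.
Byte 3: 0x86 = 10000110 (10xxxxxx ✓), payload 000110.
Concatenate: 0000100100000110 = 0x906 (16 bits → U+0906).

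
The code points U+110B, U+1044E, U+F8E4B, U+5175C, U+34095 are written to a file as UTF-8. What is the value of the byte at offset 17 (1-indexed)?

1-indexed offset 17 is 0-indexed offset 16.
U+110B → 3-byte form E1 84 8B at offsets 0–2.
U+1044E → 4-byte form F0 90 91 8E at offsets 3–6.
U+F8E4B → 4-byte form F3 B8 B9 8B at offsets 7–10.
U+5175C → 4-byte form F1 91 9D 9C at offsets 11–14.
U+34095 → 4-byte form F0 B4 82 95 at offsets 15–18.
Offset 16 falls in char 5's range; it's byte 2 of F0 B4 82 95 = 0xB4.

0xB4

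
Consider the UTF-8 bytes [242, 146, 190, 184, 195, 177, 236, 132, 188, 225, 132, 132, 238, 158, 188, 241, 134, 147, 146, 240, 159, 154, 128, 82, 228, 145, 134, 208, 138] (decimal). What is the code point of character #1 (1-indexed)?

U+92FB8

Offset 0: leading byte 0xF2 = 11110010 → 4-byte char #1 = F2 92 BE B8.
Leading byte 0xF2 = 11110010 matches 11110xxx → 4-byte sequence.
Byte 1: 0xF2 = 11110010, payload 010 (3 bits).
Byte 2: 0x92 = 10010010 (10xxxxxx ✓), payload 010010.
Byte 3: 0xBE = 10111110 (10xxxxxx ✓), payload 111110.
Byte 4: 0xB8 = 10111000 (10xxxxxx ✓), payload 111000.
Concatenate: 010010010111110111000 = 0x92FB8 (21 bits → U+92FB8).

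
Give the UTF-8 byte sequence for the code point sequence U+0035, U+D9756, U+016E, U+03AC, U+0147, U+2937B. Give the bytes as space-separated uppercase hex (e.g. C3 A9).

35 F3 99 9D 96 C5 AE CE AC C5 87 F0 A9 8D BB

U+0035: 1-byte form → 35.
U+D9756: 4-byte form → F3 99 9D 96.
U+016E: 2-byte form → C5 AE.
U+03AC: 2-byte form → CE AC.
U+0147: 2-byte form → C5 87.
U+2937B: 4-byte form → F0 A9 8D BB.
Concatenated (15 bytes): 35 F3 99 9D 96 C5 AE CE AC C5 87 F0 A9 8D BB.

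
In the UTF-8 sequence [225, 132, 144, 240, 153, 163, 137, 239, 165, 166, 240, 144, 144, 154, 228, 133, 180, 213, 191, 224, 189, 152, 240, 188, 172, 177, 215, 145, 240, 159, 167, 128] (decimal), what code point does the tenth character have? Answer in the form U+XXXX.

Offset 0: leading byte 0xE1 = 11100001 → 3-byte char #1 = E1 84 90.
Offset 3: leading byte 0xF0 = 11110000 → 4-byte char #2 = F0 99 A3 89.
Offset 7: leading byte 0xEF = 11101111 → 3-byte char #3 = EF A5 A6.
Offset 10: leading byte 0xF0 = 11110000 → 4-byte char #4 = F0 90 90 9A.
Offset 14: leading byte 0xE4 = 11100100 → 3-byte char #5 = E4 85 B4.
Offset 17: leading byte 0xD5 = 11010101 → 2-byte char #6 = D5 BF.
Offset 19: leading byte 0xE0 = 11100000 → 3-byte char #7 = E0 BD 98.
Offset 22: leading byte 0xF0 = 11110000 → 4-byte char #8 = F0 BC AC B1.
Offset 26: leading byte 0xD7 = 11010111 → 2-byte char #9 = D7 91.
Offset 28: leading byte 0xF0 = 11110000 → 4-byte char #10 = F0 9F A7 80.
Leading byte 0xF0 = 11110000 matches 11110xxx → 4-byte sequence.
Byte 1: 0xF0 = 11110000, payload 000 (3 bits).
Byte 2: 0x9F = 10011111 (10xxxxxx ✓), payload 011111.
Byte 3: 0xA7 = 10100111 (10xxxxxx ✓), payload 100111.
Byte 4: 0x80 = 10000000 (10xxxxxx ✓), payload 000000.
Concatenate: 000011111100111000000 = 0x1F9C0 (21 bits → U+1F9C0).

U+1F9C0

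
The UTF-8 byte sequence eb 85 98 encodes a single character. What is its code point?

Leading byte 0xEB = 11101011 matches 1110xxxx → 3-byte sequence.
Byte 1: 0xEB = 11101011, payload 1011 (4 bits).
Byte 2: 0x85 = 10000101 (10xxxxxx ✓), payload 000101.
Byte 3: 0x98 = 10011000 (10xxxxxx ✓), payload 011000.
Concatenate: 1011000101011000 = 0xB158 (16 bits → U+B158).

U+B158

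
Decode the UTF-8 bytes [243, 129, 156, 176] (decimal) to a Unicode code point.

Leading byte 0xF3 = 11110011 matches 11110xxx → 4-byte sequence.
Byte 1: 0xF3 = 11110011, payload 011 (3 bits).
Byte 2: 0x81 = 10000001 (10xxxxxx ✓), payload 000001.
Byte 3: 0x9C = 10011100 (10xxxxxx ✓), payload 011100.
Byte 4: 0xB0 = 10110000 (10xxxxxx ✓), payload 110000.
Concatenate: 011000001011100110000 = 0xC1730 (21 bits → U+C1730).

U+C1730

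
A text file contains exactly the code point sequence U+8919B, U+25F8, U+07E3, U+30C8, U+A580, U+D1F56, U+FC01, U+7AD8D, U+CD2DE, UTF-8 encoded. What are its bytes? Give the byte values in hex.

F2 89 86 9B E2 97 B8 DF A3 E3 83 88 EA 96 80 F3 91 BD 96 EF B0 81 F1 BA B6 8D F3 8D 8B 9E

U+8919B: 4-byte form → F2 89 86 9B.
U+25F8: 3-byte form → E2 97 B8.
U+07E3: 2-byte form → DF A3.
U+30C8: 3-byte form → E3 83 88.
U+A580: 3-byte form → EA 96 80.
U+D1F56: 4-byte form → F3 91 BD 96.
U+FC01: 3-byte form → EF B0 81.
U+7AD8D: 4-byte form → F1 BA B6 8D.
U+CD2DE: 4-byte form → F3 8D 8B 9E.
Concatenated (30 bytes): F2 89 86 9B E2 97 B8 DF A3 E3 83 88 EA 96 80 F3 91 BD 96 EF B0 81 F1 BA B6 8D F3 8D 8B 9E.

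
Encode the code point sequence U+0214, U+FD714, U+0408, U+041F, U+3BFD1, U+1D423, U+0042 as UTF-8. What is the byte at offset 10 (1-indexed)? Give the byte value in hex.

0x9F

1-indexed offset 10 is 0-indexed offset 9.
U+0214 → 2-byte form C8 94 at offsets 0–1.
U+FD714 → 4-byte form F3 BD 9C 94 at offsets 2–5.
U+0408 → 2-byte form D0 88 at offsets 6–7.
U+041F → 2-byte form D0 9F at offsets 8–9.
Offset 9 falls in char 4's range; it's byte 2 of D0 9F = 0x9F.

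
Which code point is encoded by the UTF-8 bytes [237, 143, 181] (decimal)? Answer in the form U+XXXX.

Leading byte 0xED = 11101101 matches 1110xxxx → 3-byte sequence.
Byte 1: 0xED = 11101101, payload 1101 (4 bits).
Byte 2: 0x8F = 10001111 (10xxxxxx ✓), payload 001111.
Byte 3: 0xB5 = 10110101 (10xxxxxx ✓), payload 110101.
Concatenate: 1101001111110101 = 0xD3F5 (16 bits → U+D3F5).

U+D3F5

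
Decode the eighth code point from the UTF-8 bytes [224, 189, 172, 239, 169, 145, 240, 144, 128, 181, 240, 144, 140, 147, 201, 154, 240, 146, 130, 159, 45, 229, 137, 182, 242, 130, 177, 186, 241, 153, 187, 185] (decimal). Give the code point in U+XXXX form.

U+5276

Offset 0: leading byte 0xE0 = 11100000 → 3-byte char #1 = E0 BD AC.
Offset 3: leading byte 0xEF = 11101111 → 3-byte char #2 = EF A9 91.
Offset 6: leading byte 0xF0 = 11110000 → 4-byte char #3 = F0 90 80 B5.
Offset 10: leading byte 0xF0 = 11110000 → 4-byte char #4 = F0 90 8C 93.
Offset 14: leading byte 0xC9 = 11001001 → 2-byte char #5 = C9 9A.
Offset 16: leading byte 0xF0 = 11110000 → 4-byte char #6 = F0 92 82 9F.
Offset 20: leading byte 0x2D = 00101101 → 1-byte char #7 = 2D.
Offset 21: leading byte 0xE5 = 11100101 → 3-byte char #8 = E5 89 B6.
Leading byte 0xE5 = 11100101 matches 1110xxxx → 3-byte sequence.
Byte 1: 0xE5 = 11100101, payload 0101 (4 bits).
Byte 2: 0x89 = 10001001 (10xxxxxx ✓), payload 001001.
Byte 3: 0xB6 = 10110110 (10xxxxxx ✓), payload 110110.
Concatenate: 0101001001110110 = 0x5276 (16 bits → U+5276).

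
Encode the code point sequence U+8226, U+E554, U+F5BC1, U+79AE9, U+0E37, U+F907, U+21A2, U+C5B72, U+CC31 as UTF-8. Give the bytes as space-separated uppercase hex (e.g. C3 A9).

E8 88 A6 EE 95 94 F3 B5 AF 81 F1 B9 AB A9 E0 B8 B7 EF A4 87 E2 86 A2 F3 85 AD B2 EC B0 B1

U+8226: 3-byte form → E8 88 A6.
U+E554: 3-byte form → EE 95 94.
U+F5BC1: 4-byte form → F3 B5 AF 81.
U+79AE9: 4-byte form → F1 B9 AB A9.
U+0E37: 3-byte form → E0 B8 B7.
U+F907: 3-byte form → EF A4 87.
U+21A2: 3-byte form → E2 86 A2.
U+C5B72: 4-byte form → F3 85 AD B2.
U+CC31: 3-byte form → EC B0 B1.
Concatenated (30 bytes): E8 88 A6 EE 95 94 F3 B5 AF 81 F1 B9 AB A9 E0 B8 B7 EF A4 87 E2 86 A2 F3 85 AD B2 EC B0 B1.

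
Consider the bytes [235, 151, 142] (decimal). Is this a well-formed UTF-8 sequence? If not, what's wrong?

Leading byte 0xEB = 11101011 → 3-byte form.
Continuation bytes 0x97=10010111, 0x8E=10001110 all match 10xxxxxx.
Decoded value 0xB5CE is ≥ 0x800 (shortest form) and not a surrogate.

valid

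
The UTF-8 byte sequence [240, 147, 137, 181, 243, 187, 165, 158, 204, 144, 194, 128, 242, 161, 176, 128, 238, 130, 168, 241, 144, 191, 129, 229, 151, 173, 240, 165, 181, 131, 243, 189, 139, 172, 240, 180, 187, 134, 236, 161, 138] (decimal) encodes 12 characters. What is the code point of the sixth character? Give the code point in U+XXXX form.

U+E0A8

Offset 0: leading byte 0xF0 = 11110000 → 4-byte char #1 = F0 93 89 B5.
Offset 4: leading byte 0xF3 = 11110011 → 4-byte char #2 = F3 BB A5 9E.
Offset 8: leading byte 0xCC = 11001100 → 2-byte char #3 = CC 90.
Offset 10: leading byte 0xC2 = 11000010 → 2-byte char #4 = C2 80.
Offset 12: leading byte 0xF2 = 11110010 → 4-byte char #5 = F2 A1 B0 80.
Offset 16: leading byte 0xEE = 11101110 → 3-byte char #6 = EE 82 A8.
Leading byte 0xEE = 11101110 matches 1110xxxx → 3-byte sequence.
Byte 1: 0xEE = 11101110, payload 1110 (4 bits).
Byte 2: 0x82 = 10000010 (10xxxxxx ✓), payload 000010.
Byte 3: 0xA8 = 10101000 (10xxxxxx ✓), payload 101000.
Concatenate: 1110000010101000 = 0xE0A8 (16 bits → U+E0A8).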